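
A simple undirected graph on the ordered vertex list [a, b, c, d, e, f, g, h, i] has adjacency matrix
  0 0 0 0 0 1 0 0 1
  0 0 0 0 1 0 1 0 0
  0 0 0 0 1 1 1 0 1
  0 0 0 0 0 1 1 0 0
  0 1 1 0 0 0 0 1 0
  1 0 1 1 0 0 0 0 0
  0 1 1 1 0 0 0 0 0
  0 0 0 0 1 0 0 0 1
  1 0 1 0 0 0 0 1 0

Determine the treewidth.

3

A width-3 tree decomposition is:
Bags: B1 = {a, f, h, i}  B2 = {c, f, h, i}  B3 = {c, e, f, h}  B4 = {c, d, e, f}  B5 = {c, d, e, g}  B6 = {b, d, e, g}
Tree: B1–B2, B2–B3, B3–B4, B4–B5, B5–B6
Every bag has size at most 4, so the width is 4 − 1 = 3 and tw(G) ≤ 3. For the lower bound: the 4 vertex sets {a,h,i}, {f}, {c}, {b,d,e,g} are disjoint, each induces a connected subgraph, and every pair is joined by at least one edge of G. Contracting each set to a single vertex therefore yields K_{4} as a minor, and since treewidth is minor-monotone, tw(G) ≥ tw(K_{4}) = 3. The upper and lower bounds meet at 3, so that is the treewidth.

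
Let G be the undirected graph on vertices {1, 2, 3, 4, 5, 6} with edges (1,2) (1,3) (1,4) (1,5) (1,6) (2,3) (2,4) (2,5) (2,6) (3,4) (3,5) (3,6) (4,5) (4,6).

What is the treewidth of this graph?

4

A width-4 tree decomposition is:
Bags: B1 = {1, 2, 3, 4, 6}  B2 = {1, 2, 3, 4, 5}
Tree: B1–B2
The largest bag has 5 vertices, giving width 4; this decomposition certifies tw(G) ≤ 4. Conversely, {1, 2, 3, 4, 5} is a clique of size 5, and the vertices of any clique must share a bag in every tree decomposition; so some bag has ≥ 5 vertices and tw(G) ≥ 4. Hence tw(G) = 4 exactly.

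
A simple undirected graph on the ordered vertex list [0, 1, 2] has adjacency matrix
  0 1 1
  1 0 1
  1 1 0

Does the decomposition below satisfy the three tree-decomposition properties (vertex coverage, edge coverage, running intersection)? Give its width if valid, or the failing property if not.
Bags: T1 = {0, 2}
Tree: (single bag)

A tree decomposition must satisfy three properties: every vertex lies in some bag; for every edge, both endpoints lie together in some bag; and for every vertex, the bags containing it form a connected subtree. Here vertex 1 appears in no bag, so the decomposition is invalid.

No — vertex 1 appears in no bag.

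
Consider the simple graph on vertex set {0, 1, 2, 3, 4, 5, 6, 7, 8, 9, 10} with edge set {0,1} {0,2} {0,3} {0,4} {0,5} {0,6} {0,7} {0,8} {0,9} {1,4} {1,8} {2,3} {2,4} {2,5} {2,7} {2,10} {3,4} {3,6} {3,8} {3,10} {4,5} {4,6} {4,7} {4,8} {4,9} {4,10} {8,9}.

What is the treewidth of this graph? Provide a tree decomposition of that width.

Treewidth 3.
One optimal decomposition is:
Bags: B1 = {0, 3, 4, 8}  B2 = {0, 2, 3, 4}  B3 = {0, 4, 8, 9}  B4 = {0, 2, 4, 5}  B5 = {0, 2, 4, 7}  B6 = {0, 1, 4, 8}  B7 = {0, 3, 4, 6}  B8 = {2, 3, 4, 10}
Tree: B1–B2, B1–B3, B2–B4, B2–B5, B1–B6, B2–B7, B2–B8

The largest bag has 4 vertices, giving width 3; this decomposition certifies tw(G) ≤ 3. On the other hand G contains the 4-clique {0, 1, 4, 8}. A clique must lie in a single bag of any decomposition, so no decomposition can have width below 3. Therefore the treewidth is 3.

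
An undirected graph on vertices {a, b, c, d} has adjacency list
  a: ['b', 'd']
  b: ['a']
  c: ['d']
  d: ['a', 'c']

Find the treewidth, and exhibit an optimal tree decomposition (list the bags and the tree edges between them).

Treewidth 1.
One optimal decomposition is:
Bags: B1 = {a, d}  B2 = {c, d}  B3 = {a, b}
Tree: B1–B2, B1–B3

The largest bag has 2 vertices, giving width 1; this decomposition certifies tw(G) ≤ 1. Any graph with an edge has treewidth ≥ 1, and G has the edge a–d. The upper and lower bounds meet at 1, so that is the treewidth.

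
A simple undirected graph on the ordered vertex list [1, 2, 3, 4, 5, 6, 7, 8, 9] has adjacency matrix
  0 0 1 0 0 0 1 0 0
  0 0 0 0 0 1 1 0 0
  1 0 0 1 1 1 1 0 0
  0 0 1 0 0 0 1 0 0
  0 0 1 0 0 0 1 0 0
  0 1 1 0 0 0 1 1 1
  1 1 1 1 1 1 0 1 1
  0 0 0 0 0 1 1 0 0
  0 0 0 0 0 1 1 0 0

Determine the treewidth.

A width-2 tree decomposition is:
Bags: B1 = {1, 3, 7}  B2 = {3, 6, 7}  B3 = {2, 6, 7}  B4 = {6, 7, 8}  B5 = {6, 7, 9}  B6 = {3, 5, 7}  B7 = {3, 4, 7}
Tree: B1–B2, B2–B3, B3–B4, B3–B5, B1–B6, B1–B7
Each bag holds 3 vertices, so the decomposition has width 2, which upper-bounds the treewidth. On the other hand G contains the 3-clique {6, 7, 8}. A clique must lie in a single bag of any decomposition, so no decomposition can have width below 2. Therefore the treewidth is 2.

2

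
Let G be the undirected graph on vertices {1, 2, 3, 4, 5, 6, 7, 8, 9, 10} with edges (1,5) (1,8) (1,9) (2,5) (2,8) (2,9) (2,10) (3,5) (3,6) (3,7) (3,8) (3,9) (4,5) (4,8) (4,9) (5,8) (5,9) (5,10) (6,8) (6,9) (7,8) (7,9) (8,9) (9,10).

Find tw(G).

3

A width-3 tree decomposition is:
Bags: B1 = {3, 5, 8, 9}  B2 = {2, 5, 8, 9}  B3 = {4, 5, 8, 9}  B4 = {1, 5, 8, 9}  B5 = {2, 5, 9, 10}  B6 = {3, 6, 8, 9}  B7 = {3, 7, 8, 9}
Tree: B1–B2, B2–B3, B3–B4, B2–B5, B1–B6, B6–B7
Each bag holds 4 vertices, so the decomposition has width 3, which upper-bounds the treewidth. For the lower bound, the 4 vertices {1, 5, 8, 9} are pairwise adjacent, and any tree decomposition puts a clique entirely inside one bag — forcing width ≥ 3. Therefore the treewidth is 3.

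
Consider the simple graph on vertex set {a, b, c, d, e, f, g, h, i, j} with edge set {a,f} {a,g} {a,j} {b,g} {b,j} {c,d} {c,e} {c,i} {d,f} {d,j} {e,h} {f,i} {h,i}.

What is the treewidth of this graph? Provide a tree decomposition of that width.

Every bag has size at most 3, so the width is 3 − 1 = 2 and tw(G) ≤ 2. Since g–b–j–a–g is a cycle in G, G is not acyclic. Forests are exactly the graphs of treewidth ≤ 1, so tw(G) ≥ 2. Hence tw(G) = 2 exactly.

Treewidth 2.
One such decomposition:
Bags: B1 = {a, b, g}  B2 = {a, b, j}  B3 = {a, f, j}  B4 = {d, f, j}  B5 = {d, f, i}  B6 = {c, d, i}  B7 = {c, h, i}  B8 = {c, e, h}
Tree: B1–B2, B2–B3, B3–B4, B4–B5, B5–B6, B6–B7, B7–B8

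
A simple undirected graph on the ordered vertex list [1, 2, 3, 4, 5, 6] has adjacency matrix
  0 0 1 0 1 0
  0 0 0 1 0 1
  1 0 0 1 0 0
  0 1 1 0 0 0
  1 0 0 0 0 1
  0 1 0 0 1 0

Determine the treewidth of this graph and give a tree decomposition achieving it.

Treewidth 2.
Bags: B1 = {1, 5, 6}  B2 = {1, 3, 6}  B3 = {3, 4, 6}  B4 = {2, 4, 6}
Tree: B1–B2, B2–B3, B3–B4

The largest bag has 3 vertices, giving width 2; this decomposition certifies tw(G) ≤ 2. The edges 6–5–1–3–4–2–6 form a cycle, so G is not a tree and its treewidth is at least 2. Combining the bounds, tw(G) = 2.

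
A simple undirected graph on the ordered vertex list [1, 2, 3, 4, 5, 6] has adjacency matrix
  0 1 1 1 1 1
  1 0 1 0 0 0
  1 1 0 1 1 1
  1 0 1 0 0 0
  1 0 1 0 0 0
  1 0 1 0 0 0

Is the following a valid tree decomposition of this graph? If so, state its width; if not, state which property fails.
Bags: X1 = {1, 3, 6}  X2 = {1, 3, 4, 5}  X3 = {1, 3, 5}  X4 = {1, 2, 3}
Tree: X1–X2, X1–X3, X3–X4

A tree decomposition must satisfy three properties: every vertex lies in some bag; for every edge, both endpoints lie together in some bag; and for every vertex, the bags containing it form a connected subtree. Here bags containing vertex 5 are not connected in the tree, so the decomposition is invalid.

No — bags containing vertex 5 are not connected in the tree.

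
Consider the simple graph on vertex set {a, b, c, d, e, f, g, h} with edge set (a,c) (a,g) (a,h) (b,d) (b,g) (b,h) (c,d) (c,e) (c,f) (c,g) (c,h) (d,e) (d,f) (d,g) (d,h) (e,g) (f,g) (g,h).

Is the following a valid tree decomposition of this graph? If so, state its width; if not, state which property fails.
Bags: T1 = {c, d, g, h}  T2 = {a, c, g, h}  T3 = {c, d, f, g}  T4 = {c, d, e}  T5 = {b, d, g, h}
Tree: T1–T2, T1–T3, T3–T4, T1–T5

A tree decomposition must satisfy three properties: every vertex lies in some bag; for every edge, both endpoints lie together in some bag; and for every vertex, the bags containing it form a connected subtree. Here edge (g,e) lies in no bag, so the decomposition is invalid.

No — edge (g,e) lies in no bag.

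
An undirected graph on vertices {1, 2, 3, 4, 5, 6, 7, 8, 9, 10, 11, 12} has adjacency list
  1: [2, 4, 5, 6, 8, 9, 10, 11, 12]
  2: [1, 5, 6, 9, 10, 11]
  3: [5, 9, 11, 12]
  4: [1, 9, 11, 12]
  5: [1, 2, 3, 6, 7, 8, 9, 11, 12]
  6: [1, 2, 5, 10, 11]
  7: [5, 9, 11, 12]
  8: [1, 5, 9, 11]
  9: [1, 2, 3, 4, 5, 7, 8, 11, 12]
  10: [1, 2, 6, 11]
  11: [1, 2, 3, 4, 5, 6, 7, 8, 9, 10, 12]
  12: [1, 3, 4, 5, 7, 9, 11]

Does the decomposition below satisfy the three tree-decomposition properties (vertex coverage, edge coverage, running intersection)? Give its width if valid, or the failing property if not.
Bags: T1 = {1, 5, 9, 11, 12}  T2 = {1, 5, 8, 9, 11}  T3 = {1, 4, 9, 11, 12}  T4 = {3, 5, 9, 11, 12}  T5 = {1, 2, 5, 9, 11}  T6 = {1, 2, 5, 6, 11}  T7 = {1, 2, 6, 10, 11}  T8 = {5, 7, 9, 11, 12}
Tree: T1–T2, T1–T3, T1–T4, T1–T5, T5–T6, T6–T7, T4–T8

Checking the three conditions: (i) the bags cover all of {1, 2, 3, 4, 5, 6, 7, 8, 9, 10, 11, 12}; (ii) for each edge, some bag contains both endpoints; (iii) the bags containing any fixed vertex form a subtree. All hold, so the decomposition is valid with width 5 − 1 = 4.

Yes; width 4.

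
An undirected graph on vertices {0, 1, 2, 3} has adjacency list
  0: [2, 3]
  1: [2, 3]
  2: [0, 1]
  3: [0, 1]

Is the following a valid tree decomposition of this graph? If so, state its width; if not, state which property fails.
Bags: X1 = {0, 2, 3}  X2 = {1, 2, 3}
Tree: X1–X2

Yes; width 2.

Every vertex of G appears in some bag (union = {0, 1, 2, 3}); every edge is covered by a bag; and for each vertex v the set of bags containing v is connected in the bag tree. The decomposition is therefore valid. The largest bag has 3 vertices, so the width is 2.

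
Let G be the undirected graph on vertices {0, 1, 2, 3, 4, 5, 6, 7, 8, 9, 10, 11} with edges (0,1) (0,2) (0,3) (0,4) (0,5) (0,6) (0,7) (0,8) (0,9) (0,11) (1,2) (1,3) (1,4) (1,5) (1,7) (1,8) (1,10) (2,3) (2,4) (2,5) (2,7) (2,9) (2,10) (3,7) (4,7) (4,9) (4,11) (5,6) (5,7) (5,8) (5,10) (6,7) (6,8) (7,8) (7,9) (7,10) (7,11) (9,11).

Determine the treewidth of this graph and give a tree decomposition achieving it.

Treewidth 4.
One such decomposition:
Bags: B1 = {0, 1, 2, 4, 7}  B2 = {0, 1, 2, 5, 7}  B3 = {0, 1, 2, 3, 7}  B4 = {0, 1, 5, 7, 8}  B5 = {0, 5, 6, 7, 8}  B6 = {1, 2, 5, 7, 10}  B7 = {0, 2, 4, 7, 9}  B8 = {0, 4, 7, 9, 11}
Tree: B1–B2, B1–B3, B2–B4, B4–B5, B2–B6, B1–B7, B7–B8

The largest bag has 5 vertices, giving width 4; this decomposition certifies tw(G) ≤ 4. Conversely, {0, 1, 5, 7, 8} is a clique of size 5, and the vertices of any clique must share a bag in every tree decomposition; so some bag has ≥ 5 vertices and tw(G) ≥ 4. Combining the bounds, tw(G) = 4.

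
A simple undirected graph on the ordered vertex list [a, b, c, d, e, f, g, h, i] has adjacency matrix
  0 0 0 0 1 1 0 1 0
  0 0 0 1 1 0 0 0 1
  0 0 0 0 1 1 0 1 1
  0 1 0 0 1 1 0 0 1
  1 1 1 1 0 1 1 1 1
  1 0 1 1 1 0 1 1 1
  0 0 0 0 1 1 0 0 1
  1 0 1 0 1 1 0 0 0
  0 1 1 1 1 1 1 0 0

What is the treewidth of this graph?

A width-3 tree decomposition is:
Bags: B1 = {c, e, f, i}  B2 = {c, e, f, h}  B3 = {e, f, g, i}  B4 = {d, e, f, i}  B5 = {a, e, f, h}  B6 = {b, d, e, i}
Tree: B1–B2, B1–B3, B1–B4, B2–B5, B4–B6
Every bag has size at most 4, so the width is 4 − 1 = 3 and tw(G) ≤ 3. For the lower bound, the 4 vertices {c, e, f, h} are pairwise adjacent, and any tree decomposition puts a clique entirely inside one bag — forcing width ≥ 3. Therefore the treewidth is 3.

3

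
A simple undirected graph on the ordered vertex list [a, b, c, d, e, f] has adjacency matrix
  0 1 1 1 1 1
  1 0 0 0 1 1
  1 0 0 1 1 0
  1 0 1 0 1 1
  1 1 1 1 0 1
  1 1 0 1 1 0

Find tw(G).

3

A width-3 tree decomposition is:
Bags: B1 = {a, d, e, f}  B2 = {a, b, e, f}  B3 = {a, c, d, e}
Tree: B1–B2, B1–B3
Every bag has size at most 4, so the width is 4 − 1 = 3 and tw(G) ≤ 3. On the other hand G contains the 4-clique {a, c, d, e}. A clique must lie in a single bag of any decomposition, so no decomposition can have width below 3. The upper and lower bounds meet at 3, so that is the treewidth.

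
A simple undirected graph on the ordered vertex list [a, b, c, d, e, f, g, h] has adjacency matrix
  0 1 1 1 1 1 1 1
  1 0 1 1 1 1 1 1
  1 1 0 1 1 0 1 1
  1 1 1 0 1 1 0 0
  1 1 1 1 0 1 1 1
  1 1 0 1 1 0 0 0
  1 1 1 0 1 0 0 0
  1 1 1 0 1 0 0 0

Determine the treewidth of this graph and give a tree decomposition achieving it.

The largest bag has 5 vertices, giving width 4; this decomposition certifies tw(G) ≤ 4. Conversely, {a, b, c, d, e} is a clique of size 5, and the vertices of any clique must share a bag in every tree decomposition; so some bag has ≥ 5 vertices and tw(G) ≥ 4. Therefore the treewidth is 4.

Treewidth 4.
One optimal decomposition is:
Bags: B1 = {a, b, c, e, h}  B2 = {a, b, c, d, e}  B3 = {a, b, d, e, f}  B4 = {a, b, c, e, g}
Tree: B1–B2, B2–B3, B2–B4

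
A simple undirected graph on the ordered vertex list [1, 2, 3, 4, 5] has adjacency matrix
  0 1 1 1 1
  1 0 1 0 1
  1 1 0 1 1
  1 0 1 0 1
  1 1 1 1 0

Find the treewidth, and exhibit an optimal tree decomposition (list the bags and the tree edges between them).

Treewidth 3.
One such decomposition:
Bags: B1 = {1, 3, 4, 5}  B2 = {1, 2, 3, 5}
Tree: B1–B2

Each bag holds 4 vertices, so the decomposition has width 3, which upper-bounds the treewidth. For the lower bound, the 4 vertices {1, 2, 3, 5} are pairwise adjacent, and any tree decomposition puts a clique entirely inside one bag — forcing width ≥ 3. Combining the bounds, tw(G) = 3.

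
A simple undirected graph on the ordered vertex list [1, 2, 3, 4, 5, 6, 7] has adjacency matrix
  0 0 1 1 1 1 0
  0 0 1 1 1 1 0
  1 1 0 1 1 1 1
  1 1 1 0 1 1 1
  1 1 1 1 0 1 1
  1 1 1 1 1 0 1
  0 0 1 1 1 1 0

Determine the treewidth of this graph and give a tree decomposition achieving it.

Treewidth 4.
One optimal decomposition is:
Bags: B1 = {2, 3, 4, 5, 6}  B2 = {3, 4, 5, 6, 7}  B3 = {1, 3, 4, 5, 6}
Tree: B1–B2, B1–B3

The largest bag has 5 vertices, giving width 4; this decomposition certifies tw(G) ≤ 4. For the lower bound, the 5 vertices {1, 3, 4, 5, 6} are pairwise adjacent, and any tree decomposition puts a clique entirely inside one bag — forcing width ≥ 4. Therefore the treewidth is 4.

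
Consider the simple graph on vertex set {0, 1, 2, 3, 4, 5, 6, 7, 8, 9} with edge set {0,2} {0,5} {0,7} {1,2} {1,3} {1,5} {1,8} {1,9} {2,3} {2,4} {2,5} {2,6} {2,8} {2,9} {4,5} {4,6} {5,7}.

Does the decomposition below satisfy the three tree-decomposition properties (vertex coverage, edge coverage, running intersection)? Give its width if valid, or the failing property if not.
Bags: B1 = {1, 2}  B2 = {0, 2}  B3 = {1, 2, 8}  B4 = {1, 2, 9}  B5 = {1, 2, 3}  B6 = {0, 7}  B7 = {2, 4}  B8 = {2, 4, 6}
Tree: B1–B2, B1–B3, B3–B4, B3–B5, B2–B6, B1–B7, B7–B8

A tree decomposition must satisfy three properties: every vertex lies in some bag; for every edge, both endpoints lie together in some bag; and for every vertex, the bags containing it form a connected subtree. Here vertex 5 appears in no bag, so the decomposition is invalid.

No — vertex 5 appears in no bag.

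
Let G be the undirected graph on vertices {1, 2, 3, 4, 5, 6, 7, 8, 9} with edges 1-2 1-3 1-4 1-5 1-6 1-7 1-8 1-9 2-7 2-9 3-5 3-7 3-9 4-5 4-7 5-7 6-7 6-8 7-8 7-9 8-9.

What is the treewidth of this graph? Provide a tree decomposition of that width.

Each bag holds 4 vertices, so the decomposition has width 3, which upper-bounds the treewidth. Conversely, {1, 7, 8, 9} is a clique of size 4, and the vertices of any clique must share a bag in every tree decomposition; so some bag has ≥ 4 vertices and tw(G) ≥ 3. Hence tw(G) = 3 exactly.

Treewidth 3.
One such decomposition:
Bags: B1 = {1, 3, 5, 7}  B2 = {1, 4, 5, 7}  B3 = {1, 3, 7, 9}  B4 = {1, 2, 7, 9}  B5 = {1, 7, 8, 9}  B6 = {1, 6, 7, 8}
Tree: B1–B2, B1–B3, B3–B4, B3–B5, B5–B6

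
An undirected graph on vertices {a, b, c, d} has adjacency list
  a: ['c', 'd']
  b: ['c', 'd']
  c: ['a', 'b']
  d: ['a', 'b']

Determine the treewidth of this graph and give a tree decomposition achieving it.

Every bag has size at most 3, so the width is 3 − 1 = 2 and tw(G) ≤ 2. The edges d–b–c–a–d form a cycle, so G is not a tree and its treewidth is at least 2. Therefore the treewidth is 2.

Treewidth 2.
One such decomposition:
Bags: B1 = {b, c, d}  B2 = {a, c, d}
Tree: B1–B2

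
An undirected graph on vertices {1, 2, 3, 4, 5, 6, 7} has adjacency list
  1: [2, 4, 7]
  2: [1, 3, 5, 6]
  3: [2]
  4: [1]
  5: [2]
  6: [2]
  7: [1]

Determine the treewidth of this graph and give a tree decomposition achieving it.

Every bag has size at most 2, so the width is 2 − 1 = 1 and tw(G) ≤ 1. G has an edge, so its treewidth is at least 1. The upper and lower bounds meet at 1, so that is the treewidth.

Treewidth 1.
One optimal decomposition is:
Bags: B1 = {1, 2}  B2 = {2, 5}  B3 = {1, 7}  B4 = {2, 3}  B5 = {2, 6}  B6 = {1, 4}
Tree: B1–B2, B1–B3, B1–B4, B2–B5, B3–B6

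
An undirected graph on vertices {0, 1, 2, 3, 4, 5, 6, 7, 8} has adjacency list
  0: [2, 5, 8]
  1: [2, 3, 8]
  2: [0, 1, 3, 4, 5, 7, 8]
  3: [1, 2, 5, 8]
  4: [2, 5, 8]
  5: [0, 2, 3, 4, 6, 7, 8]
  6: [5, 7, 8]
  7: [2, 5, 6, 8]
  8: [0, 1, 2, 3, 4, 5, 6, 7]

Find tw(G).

A width-3 tree decomposition is:
Bags: B1 = {2, 5, 7, 8}  B2 = {2, 3, 5, 8}  B3 = {2, 4, 5, 8}  B4 = {1, 2, 3, 8}  B5 = {5, 6, 7, 8}  B6 = {0, 2, 5, 8}
Tree: B1–B2, B1–B3, B2–B4, B1–B5, B2–B6
The largest bag has 4 vertices, giving width 3; this decomposition certifies tw(G) ≤ 3. For the lower bound, the 4 vertices {1, 2, 3, 8} are pairwise adjacent, and any tree decomposition puts a clique entirely inside one bag — forcing width ≥ 3. Combining the bounds, tw(G) = 3.

3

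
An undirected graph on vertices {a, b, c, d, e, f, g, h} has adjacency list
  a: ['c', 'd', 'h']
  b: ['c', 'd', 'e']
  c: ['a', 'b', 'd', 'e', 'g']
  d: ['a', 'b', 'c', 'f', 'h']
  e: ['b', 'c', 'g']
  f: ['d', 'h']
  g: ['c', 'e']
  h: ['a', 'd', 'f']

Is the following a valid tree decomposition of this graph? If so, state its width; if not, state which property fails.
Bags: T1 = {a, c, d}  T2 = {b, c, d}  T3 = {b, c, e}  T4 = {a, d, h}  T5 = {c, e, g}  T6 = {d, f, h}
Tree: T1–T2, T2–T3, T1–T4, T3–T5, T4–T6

Yes; width 2.

Every vertex of G appears in some bag (union = {a, b, c, d, e, f, g, h}); every edge is covered by a bag; and for each vertex v the set of bags containing v is connected in the bag tree. The decomposition is therefore valid. The largest bag has 3 vertices, so the width is 2.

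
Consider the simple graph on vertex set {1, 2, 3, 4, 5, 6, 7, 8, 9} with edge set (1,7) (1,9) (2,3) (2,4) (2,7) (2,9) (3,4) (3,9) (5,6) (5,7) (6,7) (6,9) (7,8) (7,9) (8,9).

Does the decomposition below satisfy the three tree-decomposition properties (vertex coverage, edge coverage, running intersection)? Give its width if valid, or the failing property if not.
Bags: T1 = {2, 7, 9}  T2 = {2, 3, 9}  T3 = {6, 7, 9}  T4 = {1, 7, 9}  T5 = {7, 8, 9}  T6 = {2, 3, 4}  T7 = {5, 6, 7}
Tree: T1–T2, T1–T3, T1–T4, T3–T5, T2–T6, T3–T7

Every vertex of G appears in some bag (union = {1, 2, 3, 4, 5, 6, 7, 8, 9}); every edge is covered by a bag; and for each vertex v the set of bags containing v is connected in the bag tree. The decomposition is therefore valid. The largest bag has 3 vertices, so the width is 2.

Yes; width 2.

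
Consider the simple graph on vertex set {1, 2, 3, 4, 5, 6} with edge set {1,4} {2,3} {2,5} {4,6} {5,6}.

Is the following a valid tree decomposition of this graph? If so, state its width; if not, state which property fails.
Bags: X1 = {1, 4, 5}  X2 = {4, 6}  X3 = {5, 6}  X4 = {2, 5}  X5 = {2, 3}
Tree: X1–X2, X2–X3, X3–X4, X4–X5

A tree decomposition must satisfy three properties: every vertex lies in some bag; for every edge, both endpoints lie together in some bag; and for every vertex, the bags containing it form a connected subtree. Here bags containing vertex 5 are not connected in the tree, so the decomposition is invalid.

No — bags containing vertex 5 are not connected in the tree.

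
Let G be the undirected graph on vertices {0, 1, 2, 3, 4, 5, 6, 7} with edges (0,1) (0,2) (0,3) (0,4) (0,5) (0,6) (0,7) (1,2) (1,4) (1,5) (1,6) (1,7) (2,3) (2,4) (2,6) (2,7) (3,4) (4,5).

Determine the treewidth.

3

A width-3 tree decomposition is:
Bags: B1 = {0, 1, 2, 6}  B2 = {0, 1, 2, 4}  B3 = {0, 1, 2, 7}  B4 = {0, 1, 4, 5}  B5 = {0, 2, 3, 4}
Tree: B1–B2, B2–B3, B2–B4, B2–B5
Every bag has size at most 4, so the width is 4 − 1 = 3 and tw(G) ≤ 3. Conversely, {0, 1, 2, 4} is a clique of size 4, and the vertices of any clique must share a bag in every tree decomposition; so some bag has ≥ 4 vertices and tw(G) ≥ 3. The upper and lower bounds meet at 3, so that is the treewidth.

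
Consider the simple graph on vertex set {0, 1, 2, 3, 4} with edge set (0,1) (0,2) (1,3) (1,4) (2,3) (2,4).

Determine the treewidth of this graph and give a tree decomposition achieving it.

Treewidth 2.
Bags: B1 = {1, 2, 4}  B2 = {0, 1, 2}  B3 = {1, 2, 3}
Tree: B1–B2, B2–B3

Each bag holds 3 vertices, so the decomposition has width 2, which upper-bounds the treewidth. The edges 4–1–0–2–4 form a cycle, so G is not a tree and its treewidth is at least 2. The upper and lower bounds meet at 2, so that is the treewidth.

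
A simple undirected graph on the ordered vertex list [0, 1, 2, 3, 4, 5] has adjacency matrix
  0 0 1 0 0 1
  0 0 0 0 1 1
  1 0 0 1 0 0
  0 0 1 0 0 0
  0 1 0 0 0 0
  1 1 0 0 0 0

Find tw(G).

1

A width-1 tree decomposition is:
Bags: B1 = {1, 4}  B2 = {1, 5}  B3 = {0, 5}  B4 = {0, 2}  B5 = {2, 3}
Tree: B1–B2, B2–B3, B3–B4, B4–B5
The largest bag has 2 vertices, giving width 1; this decomposition certifies tw(G) ≤ 1. Since G has at least one edge (e.g. 4–1), it is not an edgeless graph, so tw(G) ≥ 1. Therefore the treewidth is 1.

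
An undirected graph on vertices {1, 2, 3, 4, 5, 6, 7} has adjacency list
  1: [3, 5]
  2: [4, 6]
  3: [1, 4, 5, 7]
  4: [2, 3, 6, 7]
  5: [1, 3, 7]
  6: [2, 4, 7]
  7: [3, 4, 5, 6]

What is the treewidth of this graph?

2

A width-2 tree decomposition is:
Bags: B1 = {3, 5, 7}  B2 = {1, 3, 5}  B3 = {3, 4, 7}  B4 = {4, 6, 7}  B5 = {2, 4, 6}
Tree: B1–B2, B1–B3, B3–B4, B4–B5
Each bag holds 3 vertices, so the decomposition has width 2, which upper-bounds the treewidth. On the other hand G contains the 3-clique {2, 4, 6}. A clique must lie in a single bag of any decomposition, so no decomposition can have width below 2. Therefore the treewidth is 2.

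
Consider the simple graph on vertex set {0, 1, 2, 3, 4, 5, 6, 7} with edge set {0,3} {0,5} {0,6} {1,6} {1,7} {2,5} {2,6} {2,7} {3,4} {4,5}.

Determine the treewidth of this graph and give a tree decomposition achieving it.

Every bag has size at most 3, so the width is 3 − 1 = 2 and tw(G) ≤ 2. Since 3–4–5–0–3 is a cycle in G, G is not acyclic. Forests are exactly the graphs of treewidth ≤ 1, so tw(G) ≥ 2. Hence tw(G) = 2 exactly.

Treewidth 2.
Bags: B1 = {0, 3, 4}  B2 = {0, 4, 5}  B3 = {0, 5, 6}  B4 = {2, 5, 6}  B5 = {1, 2, 6}  B6 = {1, 2, 7}
Tree: B1–B2, B2–B3, B3–B4, B4–B5, B5–B6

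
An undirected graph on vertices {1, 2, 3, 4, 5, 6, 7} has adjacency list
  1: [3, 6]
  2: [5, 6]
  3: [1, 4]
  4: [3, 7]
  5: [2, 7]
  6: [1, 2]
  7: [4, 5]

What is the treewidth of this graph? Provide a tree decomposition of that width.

The largest bag has 3 vertices, giving width 2; this decomposition certifies tw(G) ≤ 2. Since 2–5–7–4–3–1–6–2 is a cycle in G, G is not acyclic. Forests are exactly the graphs of treewidth ≤ 1, so tw(G) ≥ 2. The upper and lower bounds meet at 2, so that is the treewidth.

Treewidth 2.
One such decomposition:
Bags: B1 = {2, 5, 7}  B2 = {2, 4, 7}  B3 = {2, 3, 4}  B4 = {1, 2, 3}  B5 = {1, 2, 6}
Tree: B1–B2, B2–B3, B3–B4, B4–B5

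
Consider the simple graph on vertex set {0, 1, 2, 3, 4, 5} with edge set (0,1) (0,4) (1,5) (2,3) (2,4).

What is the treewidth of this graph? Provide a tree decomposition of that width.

Every bag has size at most 2, so the width is 2 − 1 = 1 and tw(G) ≤ 1. G has an edge, so its treewidth is at least 1. Combining the bounds, tw(G) = 1.

Treewidth 1.
One such decomposition:
Bags: B1 = {2, 3}  B2 = {2, 4}  B3 = {0, 4}  B4 = {0, 1}  B5 = {1, 5}
Tree: B1–B2, B2–B3, B3–B4, B4–B5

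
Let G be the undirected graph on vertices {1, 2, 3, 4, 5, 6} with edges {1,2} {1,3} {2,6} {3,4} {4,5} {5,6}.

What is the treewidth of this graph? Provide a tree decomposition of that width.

The largest bag has 3 vertices, giving width 2; this decomposition certifies tw(G) ≤ 2. Since 1–3–4–5–6–2–1 is a cycle in G, G is not acyclic. Forests are exactly the graphs of treewidth ≤ 1, so tw(G) ≥ 2. Hence tw(G) = 2 exactly.

Treewidth 2.
Bags: B1 = {1, 3, 4}  B2 = {1, 4, 5}  B3 = {1, 5, 6}  B4 = {1, 2, 6}
Tree: B1–B2, B2–B3, B3–B4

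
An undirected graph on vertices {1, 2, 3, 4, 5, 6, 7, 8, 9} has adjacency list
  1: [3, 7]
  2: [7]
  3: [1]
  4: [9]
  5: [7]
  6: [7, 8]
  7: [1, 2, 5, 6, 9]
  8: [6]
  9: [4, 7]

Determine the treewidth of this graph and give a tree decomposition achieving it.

Each bag holds 2 vertices, so the decomposition has width 1, which upper-bounds the treewidth. Any graph with an edge has treewidth ≥ 1, and G has the edge 7–6. Therefore the treewidth is 1.

Treewidth 1.
Bags: B1 = {6, 7}  B2 = {7, 9}  B3 = {1, 7}  B4 = {6, 8}  B5 = {2, 7}  B6 = {5, 7}  B7 = {1, 3}  B8 = {4, 9}
Tree: B1–B2, B1–B3, B1–B4, B1–B5, B2–B6, B3–B7, B2–B8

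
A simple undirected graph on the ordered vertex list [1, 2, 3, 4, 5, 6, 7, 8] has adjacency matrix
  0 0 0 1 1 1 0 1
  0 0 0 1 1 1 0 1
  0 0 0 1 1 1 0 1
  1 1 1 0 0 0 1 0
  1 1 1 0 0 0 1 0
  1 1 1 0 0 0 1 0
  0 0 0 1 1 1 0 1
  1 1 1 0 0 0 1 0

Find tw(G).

4

A width-4 tree decomposition is:
Bags: B1 = {1, 2, 3, 6, 7}  B2 = {1, 2, 3, 4, 7}  B3 = {1, 2, 3, 7, 8}  B4 = {1, 2, 3, 5, 7}
Tree: B1–B2, B2–B3, B3–B4
The largest bag has 5 vertices, giving width 4; this decomposition certifies tw(G) ≤ 4. For the lower bound: the 5 vertex sets {2,6}, {4,7}, {1,8}, {3}, {5} are disjoint, each induces a connected subgraph, and every pair is joined by at least one edge of G. Contracting each set to a single vertex therefore yields K_{5} as a minor, and since treewidth is minor-monotone, tw(G) ≥ tw(K_{5}) = 4. Hence tw(G) = 4 exactly.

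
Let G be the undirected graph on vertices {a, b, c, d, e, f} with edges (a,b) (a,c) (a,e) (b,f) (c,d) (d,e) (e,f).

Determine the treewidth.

A width-2 tree decomposition is:
Bags: B1 = {a, c, d}  B2 = {a, d, e}  B3 = {a, b, e}  B4 = {b, e, f}
Tree: B1–B2, B2–B3, B3–B4
Every bag has size at most 3, so the width is 3 − 1 = 2 and tw(G) ≤ 2. For the lower bound, G contains the cycle c–d–e–a–c, so G is not a forest; only forests have treewidth ≤ 1, hence tw(G) ≥ 2. Hence tw(G) = 2 exactly.

2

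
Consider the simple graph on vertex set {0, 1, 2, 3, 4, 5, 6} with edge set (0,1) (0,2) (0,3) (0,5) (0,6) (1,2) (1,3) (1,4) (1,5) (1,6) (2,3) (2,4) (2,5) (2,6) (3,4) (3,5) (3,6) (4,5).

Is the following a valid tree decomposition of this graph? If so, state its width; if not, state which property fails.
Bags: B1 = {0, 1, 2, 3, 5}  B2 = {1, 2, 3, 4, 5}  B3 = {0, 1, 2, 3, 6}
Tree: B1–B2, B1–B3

Yes; width 4.

Every vertex of G appears in some bag (union = {0, 1, 2, 3, 4, 5, 6}); every edge is covered by a bag; and for each vertex v the set of bags containing v is connected in the bag tree. The decomposition is therefore valid. The largest bag has 5 vertices, so the width is 4.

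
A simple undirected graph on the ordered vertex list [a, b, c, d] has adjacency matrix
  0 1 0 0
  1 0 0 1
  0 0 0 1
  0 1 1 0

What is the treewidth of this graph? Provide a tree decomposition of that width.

The largest bag has 2 vertices, giving width 1; this decomposition certifies tw(G) ≤ 1. Any graph with an edge has treewidth ≥ 1, and G has the edge d–b. Therefore the treewidth is 1.

Treewidth 1.
One such decomposition:
Bags: B1 = {b, d}  B2 = {c, d}  B3 = {a, b}
Tree: B1–B2, B1–B3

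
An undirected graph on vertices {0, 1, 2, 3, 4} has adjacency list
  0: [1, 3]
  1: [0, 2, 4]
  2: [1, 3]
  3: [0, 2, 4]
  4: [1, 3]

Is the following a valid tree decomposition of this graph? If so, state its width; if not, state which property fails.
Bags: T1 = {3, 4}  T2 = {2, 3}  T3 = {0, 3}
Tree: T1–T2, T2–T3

A tree decomposition must satisfy three properties: every vertex lies in some bag; for every edge, both endpoints lie together in some bag; and for every vertex, the bags containing it form a connected subtree. Here vertex 1 appears in no bag, so the decomposition is invalid.

No — vertex 1 appears in no bag.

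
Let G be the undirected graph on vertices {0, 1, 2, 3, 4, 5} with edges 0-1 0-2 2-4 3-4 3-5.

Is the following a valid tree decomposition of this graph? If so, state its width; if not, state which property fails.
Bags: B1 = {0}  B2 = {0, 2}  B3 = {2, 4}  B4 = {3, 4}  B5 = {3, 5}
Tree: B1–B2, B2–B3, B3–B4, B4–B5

No — vertex 1 appears in no bag.

A tree decomposition must satisfy three properties: every vertex lies in some bag; for every edge, both endpoints lie together in some bag; and for every vertex, the bags containing it form a connected subtree. Here vertex 1 appears in no bag, so the decomposition is invalid.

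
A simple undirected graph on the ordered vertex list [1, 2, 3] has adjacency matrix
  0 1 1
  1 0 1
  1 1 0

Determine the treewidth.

A width-2 tree decomposition is:
Bags: B1 = {1, 2, 3}
Tree: (single bag)
With just one bag of size 3, the width is 3 − 1 = 2, so tw(G) ≤ 2. For the lower bound, the 3 vertices {1, 2, 3} are pairwise adjacent, and any tree decomposition puts a clique entirely inside one bag — forcing width ≥ 2. Hence tw(G) = 2 exactly.

2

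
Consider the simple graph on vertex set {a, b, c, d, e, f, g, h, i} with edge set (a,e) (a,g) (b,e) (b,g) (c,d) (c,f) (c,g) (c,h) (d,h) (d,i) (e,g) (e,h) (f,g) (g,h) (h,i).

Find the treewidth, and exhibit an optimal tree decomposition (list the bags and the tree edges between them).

Treewidth 2.
Bags: B1 = {b, e, g}  B2 = {e, g, h}  B3 = {c, g, h}  B4 = {c, d, h}  B5 = {a, e, g}  B6 = {d, h, i}  B7 = {c, f, g}
Tree: B1–B2, B2–B3, B3–B4, B1–B5, B4–B6, B3–B7

Every bag has size at most 3, so the width is 3 − 1 = 2 and tw(G) ≤ 2. For the lower bound, the 3 vertices {c, d, h} are pairwise adjacent, and any tree decomposition puts a clique entirely inside one bag — forcing width ≥ 2. The upper and lower bounds meet at 2, so that is the treewidth.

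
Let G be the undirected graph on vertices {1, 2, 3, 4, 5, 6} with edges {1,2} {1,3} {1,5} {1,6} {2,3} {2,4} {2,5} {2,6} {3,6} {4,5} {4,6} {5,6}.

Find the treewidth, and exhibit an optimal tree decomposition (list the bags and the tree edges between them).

Treewidth 3.
One such decomposition:
Bags: B1 = {2, 4, 5, 6}  B2 = {1, 2, 5, 6}  B3 = {1, 2, 3, 6}
Tree: B1–B2, B2–B3

The largest bag has 4 vertices, giving width 3; this decomposition certifies tw(G) ≤ 3. For the lower bound, the 4 vertices {1, 2, 3, 6} are pairwise adjacent, and any tree decomposition puts a clique entirely inside one bag — forcing width ≥ 3. Therefore the treewidth is 3.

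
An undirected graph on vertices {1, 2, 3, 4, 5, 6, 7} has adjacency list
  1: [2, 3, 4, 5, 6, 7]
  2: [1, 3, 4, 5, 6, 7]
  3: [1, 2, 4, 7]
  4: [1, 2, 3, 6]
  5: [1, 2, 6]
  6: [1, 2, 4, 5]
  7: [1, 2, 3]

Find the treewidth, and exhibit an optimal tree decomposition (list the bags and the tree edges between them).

Treewidth 3.
One optimal decomposition is:
Bags: B1 = {1, 2, 5, 6}  B2 = {1, 2, 4, 6}  B3 = {1, 2, 3, 4}  B4 = {1, 2, 3, 7}
Tree: B1–B2, B2–B3, B3–B4

Every bag has size at most 4, so the width is 4 − 1 = 3 and tw(G) ≤ 3. Conversely, {1, 2, 3, 4} is a clique of size 4, and the vertices of any clique must share a bag in every tree decomposition; so some bag has ≥ 4 vertices and tw(G) ≥ 3. Hence tw(G) = 3 exactly.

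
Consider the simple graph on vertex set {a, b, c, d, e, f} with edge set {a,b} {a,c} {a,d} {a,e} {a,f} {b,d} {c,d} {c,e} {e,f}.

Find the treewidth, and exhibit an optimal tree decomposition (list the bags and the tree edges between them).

Treewidth 2.
One optimal decomposition is:
Bags: B1 = {a, e, f}  B2 = {a, c, e}  B3 = {a, c, d}  B4 = {a, b, d}
Tree: B1–B2, B2–B3, B3–B4

The largest bag has 3 vertices, giving width 2; this decomposition certifies tw(G) ≤ 2. Conversely, {a, c, d} is a clique of size 3, and the vertices of any clique must share a bag in every tree decomposition; so some bag has ≥ 3 vertices and tw(G) ≥ 2. Combining the bounds, tw(G) = 2.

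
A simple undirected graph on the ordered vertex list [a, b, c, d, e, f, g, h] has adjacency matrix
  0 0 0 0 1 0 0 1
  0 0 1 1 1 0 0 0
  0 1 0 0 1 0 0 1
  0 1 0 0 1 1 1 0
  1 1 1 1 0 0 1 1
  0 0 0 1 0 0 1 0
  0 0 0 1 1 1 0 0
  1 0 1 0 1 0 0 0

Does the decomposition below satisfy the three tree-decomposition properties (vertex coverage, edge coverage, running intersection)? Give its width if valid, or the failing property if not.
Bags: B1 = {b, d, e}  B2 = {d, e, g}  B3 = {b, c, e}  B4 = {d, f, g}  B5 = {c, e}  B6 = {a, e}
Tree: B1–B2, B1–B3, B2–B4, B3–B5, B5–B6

No — vertex h appears in no bag.

A tree decomposition must satisfy three properties: every vertex lies in some bag; for every edge, both endpoints lie together in some bag; and for every vertex, the bags containing it form a connected subtree. Here vertex h appears in no bag, so the decomposition is invalid.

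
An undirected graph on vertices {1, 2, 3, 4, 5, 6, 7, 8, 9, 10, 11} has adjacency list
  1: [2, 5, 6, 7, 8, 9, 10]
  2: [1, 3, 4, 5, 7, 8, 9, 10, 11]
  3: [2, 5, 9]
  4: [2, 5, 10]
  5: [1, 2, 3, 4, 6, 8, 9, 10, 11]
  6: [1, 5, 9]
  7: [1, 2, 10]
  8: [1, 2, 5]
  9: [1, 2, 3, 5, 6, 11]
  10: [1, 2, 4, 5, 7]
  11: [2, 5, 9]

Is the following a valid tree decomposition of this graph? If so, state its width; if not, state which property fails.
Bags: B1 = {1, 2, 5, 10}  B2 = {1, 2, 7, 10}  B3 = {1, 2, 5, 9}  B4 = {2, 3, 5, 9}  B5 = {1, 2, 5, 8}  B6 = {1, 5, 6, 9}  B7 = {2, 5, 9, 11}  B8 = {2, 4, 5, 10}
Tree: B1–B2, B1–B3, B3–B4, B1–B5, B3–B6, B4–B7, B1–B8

Yes; width 3.

Vertex coverage: the bags together contain {1, 2, 3, 4, 5, 6, 7, 8, 9, 10, 11}, the full vertex set. Edge coverage: each edge of G has both endpoints in at least one bag. Running intersection: for every vertex, the bags containing it form a connected subtree. All three properties hold, so this is a valid tree decomposition of width max|bag| − 1 = 3, and hence tw(G) ≤ 3.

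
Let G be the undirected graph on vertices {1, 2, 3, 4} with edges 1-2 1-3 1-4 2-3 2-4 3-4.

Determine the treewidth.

3

A width-3 tree decomposition is:
Bags: B1 = {1, 2, 3, 4}
Tree: (single bag)
A single bag containing all 4 vertices is trivially a valid decomposition of width 3. On the other hand G contains the 4-clique {1, 2, 3, 4}. A clique must lie in a single bag of any decomposition, so no decomposition can have width below 3. The upper and lower bounds meet at 3, so that is the treewidth.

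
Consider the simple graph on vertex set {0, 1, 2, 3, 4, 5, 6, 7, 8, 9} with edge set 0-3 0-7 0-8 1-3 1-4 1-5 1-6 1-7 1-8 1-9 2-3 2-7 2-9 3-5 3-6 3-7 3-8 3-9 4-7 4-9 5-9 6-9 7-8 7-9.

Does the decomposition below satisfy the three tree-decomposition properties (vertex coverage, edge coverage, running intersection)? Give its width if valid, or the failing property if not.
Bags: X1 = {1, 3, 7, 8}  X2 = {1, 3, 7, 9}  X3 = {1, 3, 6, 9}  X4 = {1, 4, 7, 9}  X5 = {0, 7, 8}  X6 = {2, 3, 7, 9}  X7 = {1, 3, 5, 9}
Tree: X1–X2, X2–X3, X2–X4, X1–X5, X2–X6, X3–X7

A tree decomposition must satisfy three properties: every vertex lies in some bag; for every edge, both endpoints lie together in some bag; and for every vertex, the bags containing it form a connected subtree. Here edge (3,0) lies in no bag, so the decomposition is invalid.

No — edge (3,0) lies in no bag.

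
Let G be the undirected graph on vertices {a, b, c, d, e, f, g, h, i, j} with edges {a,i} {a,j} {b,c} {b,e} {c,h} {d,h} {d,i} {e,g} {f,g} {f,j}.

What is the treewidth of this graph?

A width-2 tree decomposition is:
Bags: B1 = {a, f, j}  B2 = {a, f, g}  B3 = {a, e, g}  B4 = {a, b, e}  B5 = {a, b, c}  B6 = {a, c, h}  B7 = {a, d, h}  B8 = {a, d, i}
Tree: B1–B2, B2–B3, B3–B4, B4–B5, B5–B6, B6–B7, B7–B8
The largest bag has 3 vertices, giving width 2; this decomposition certifies tw(G) ≤ 2. For the lower bound, G contains the cycle a–j–f–g–e–b–c–h–d–i–a, so G is not a forest; only forests have treewidth ≤ 1, hence tw(G) ≥ 2. Hence tw(G) = 2 exactly.

2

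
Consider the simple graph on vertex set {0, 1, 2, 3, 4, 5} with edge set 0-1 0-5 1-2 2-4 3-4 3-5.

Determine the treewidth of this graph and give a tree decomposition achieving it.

Treewidth 2.
Bags: B1 = {3, 4, 5}  B2 = {2, 4, 5}  B3 = {1, 2, 5}  B4 = {0, 1, 5}
Tree: B1–B2, B2–B3, B3–B4

Each bag holds 3 vertices, so the decomposition has width 2, which upper-bounds the treewidth. Since 5–3–4–2–1–0–5 is a cycle in G, G is not acyclic. Forests are exactly the graphs of treewidth ≤ 1, so tw(G) ≥ 2. The upper and lower bounds meet at 2, so that is the treewidth.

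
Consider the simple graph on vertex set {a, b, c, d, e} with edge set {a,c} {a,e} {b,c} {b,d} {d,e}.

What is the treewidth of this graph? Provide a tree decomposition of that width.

Treewidth 2.
One such decomposition:
Bags: B1 = {a, c, e}  B2 = {b, c, e}  B3 = {b, d, e}
Tree: B1–B2, B2–B3

Every bag has size at most 3, so the width is 3 − 1 = 2 and tw(G) ≤ 2. Since e–a–c–b–d–e is a cycle in G, G is not acyclic. Forests are exactly the graphs of treewidth ≤ 1, so tw(G) ≥ 2. The upper and lower bounds meet at 2, so that is the treewidth.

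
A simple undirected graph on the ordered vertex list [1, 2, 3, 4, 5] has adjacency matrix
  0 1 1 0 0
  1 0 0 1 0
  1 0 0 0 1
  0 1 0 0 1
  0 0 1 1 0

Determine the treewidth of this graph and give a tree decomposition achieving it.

Every bag has size at most 3, so the width is 3 − 1 = 2 and tw(G) ≤ 2. For the lower bound, G contains the cycle 4–5–3–1–2–4, so G is not a forest; only forests have treewidth ≤ 1, hence tw(G) ≥ 2. Therefore the treewidth is 2.

Treewidth 2.
One such decomposition:
Bags: B1 = {3, 4, 5}  B2 = {1, 3, 4}  B3 = {1, 2, 4}
Tree: B1–B2, B2–B3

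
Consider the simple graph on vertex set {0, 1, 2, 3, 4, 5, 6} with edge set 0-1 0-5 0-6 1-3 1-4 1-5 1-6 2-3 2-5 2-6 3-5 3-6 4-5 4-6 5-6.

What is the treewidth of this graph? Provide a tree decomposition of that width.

The largest bag has 4 vertices, giving width 3; this decomposition certifies tw(G) ≤ 3. For the lower bound, the 4 vertices {0, 1, 5, 6} are pairwise adjacent, and any tree decomposition puts a clique entirely inside one bag — forcing width ≥ 3. Therefore the treewidth is 3.

Treewidth 3.
Bags: B1 = {1, 3, 5, 6}  B2 = {1, 4, 5, 6}  B3 = {0, 1, 5, 6}  B4 = {2, 3, 5, 6}
Tree: B1–B2, B2–B3, B1–B4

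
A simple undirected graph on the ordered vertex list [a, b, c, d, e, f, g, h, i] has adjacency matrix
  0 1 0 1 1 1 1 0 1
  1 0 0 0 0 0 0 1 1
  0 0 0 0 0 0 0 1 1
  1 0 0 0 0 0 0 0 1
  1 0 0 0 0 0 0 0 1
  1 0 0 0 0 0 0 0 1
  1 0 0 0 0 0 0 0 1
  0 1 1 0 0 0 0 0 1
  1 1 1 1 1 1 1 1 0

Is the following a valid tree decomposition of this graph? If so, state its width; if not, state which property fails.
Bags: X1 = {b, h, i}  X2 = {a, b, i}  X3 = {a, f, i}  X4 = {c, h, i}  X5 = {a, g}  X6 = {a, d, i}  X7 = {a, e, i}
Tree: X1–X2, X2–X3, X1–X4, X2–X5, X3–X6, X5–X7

A tree decomposition must satisfy three properties: every vertex lies in some bag; for every edge, both endpoints lie together in some bag; and for every vertex, the bags containing it form a connected subtree. Here edge (i,g) lies in no bag, so the decomposition is invalid.

No — edge (i,g) lies in no bag.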